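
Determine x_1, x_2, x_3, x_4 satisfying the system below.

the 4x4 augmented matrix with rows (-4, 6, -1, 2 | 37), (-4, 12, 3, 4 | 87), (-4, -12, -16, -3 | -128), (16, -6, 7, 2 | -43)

Forward elimination on [A|b]:
R2 <- R2 - (1)*R1:  [  0   6   4   2  50 ]
R3 <- R3 - (1)*R1:  [    0   -18   -15    -5  -165 ]
R4 <- R4 - (-4)*R1:  [   0   18    3   10  105 ]
R3 <- R3 - (-3)*R2:  [   0    0   -3    1  -15 ]
R4 <- R4 - (3)*R2:  [   0    0   -9    4  -45 ]
R4 <- R4 - (3)*R3:  [ 0  0  0  1  0 ]
Row echelon form:
[ -4  6  -1  2  |   37 ]
[  0  6   4  2  |   50 ]
[  0  0  -3  1  |  -15 ]
[  0  0   0  1  |    0 ]
Back-substitution:
x_4 = (0) / 1 = 0
x_3 = (-15 - (1)*(0)) / -3 = 5
x_2 = (50 - (4)*(5) - (2)*(0)) / 6 = 5
x_1 = (37 - (6)*(5) - (-1)*(5) - (2)*(0)) / -4 = -3

(-3, 5, 5, 0)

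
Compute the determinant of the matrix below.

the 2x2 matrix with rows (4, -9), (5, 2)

Forward elimination:
R2 <- R2 - (5/4)*R1:  [    0  53/4 ]
Upper-triangular form:
[ 4    -9 ]
[ 0  53/4 ]
det(A) = (-1)^0 * (4) * (53/4) = 53  (0 row swaps -> sign +1)

det(A) = 53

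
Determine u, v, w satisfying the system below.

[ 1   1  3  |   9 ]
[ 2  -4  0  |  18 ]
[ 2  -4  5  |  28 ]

(5, -2, 2)

Forward elimination on [A|b]:
R2 <- R2 - (2)*R1:  [  0  -6  -6   0 ]
R3 <- R3 - (2)*R1:  [  0  -6  -1  10 ]
R3 <- R3 - (1)*R2:  [  0   0   5  10 ]
Row echelon form:
[ 1   1   3  |   9 ]
[ 0  -6  -6  |   0 ]
[ 0   0   5  |  10 ]
Back-substitution:
w = (10) / 5 = 2
v = (0 - (-6)*(2)) / -6 = -2
u = (9 - (1)*(-2) - (3)*(2)) / 1 = 5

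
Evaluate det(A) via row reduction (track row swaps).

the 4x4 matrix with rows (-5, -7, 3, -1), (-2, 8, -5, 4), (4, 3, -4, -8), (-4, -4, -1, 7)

Forward elimination:
R2 <- R2 - (2/5)*R1:  [     0   54/5  -31/5   22/5 ]
R3 <- R3 - (-4/5)*R1:  [     0  -13/5   -8/5  -44/5 ]
R4 <- R4 - (4/5)*R1:  [     0    8/5  -17/5   39/5 ]
R3 <- R3 - (-13/54)*R2:  [       0        0  -167/54  -209/27 ]
R4 <- R4 - (4/27)*R2:  [      0       0  -67/27  193/27 ]
R4 <- R4 - (134/167)*R3:  [        0         0         0  2231/167 ]
Upper-triangular form:
[ -5    -7        3        -1 ]
[  0  54/5    -31/5      22/5 ]
[  0     0  -167/54   -209/27 ]
[  0     0        0  2231/167 ]
det(A) = (-1)^0 * (-5) * (54/5) * (-167/54) * (2231/167) = 2231  (0 row swaps -> sign +1)

det(A) = 2231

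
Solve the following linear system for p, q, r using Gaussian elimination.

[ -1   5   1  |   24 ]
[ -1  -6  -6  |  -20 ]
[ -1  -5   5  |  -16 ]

Forward elimination on [A|b]:
R2 <- R2 - (1)*R1:  [   0  -11   -7  -44 ]
R3 <- R3 - (1)*R1:  [   0  -10    4  -40 ]
R3 <- R3 - (10/11)*R2:  [      0       0  114/11       0 ]
Row echelon form:
[ -1    5       1  |   24 ]
[  0  -11      -7  |  -44 ]
[  0    0  114/11  |    0 ]
Back-substitution:
r = (0) / (114/11) = 0
q = (-44 - (-7)*(0)) / -11 = 4
p = (24 - (5)*(4) - (1)*(0)) / -1 = -4

(-4, 4, 0)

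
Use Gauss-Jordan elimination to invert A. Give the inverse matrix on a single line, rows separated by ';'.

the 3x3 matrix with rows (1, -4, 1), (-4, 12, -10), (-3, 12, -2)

inverse = [-24 -1 -7; -11/2 -1/4 -3/2; 3 0 1]

Gauss-Jordan on [A | I]:
R2 <- R2 - (-4)*R1:  [  0  -4  -6  |   4   1   0 ]
R3 <- R3 - (-3)*R1:  [ 0  0  1  |  3  0  1 ]
R2 <- (1/-4)*R2:  [    0     1   3/2  |    -1  -1/4     0 ]
R1 <- R1 - (-4)*R2:  [  1   0   7  |  -3  -1   0 ]
R1 <- R1 - (7)*R3:  [   1    0    0  |  -24   -1   -7 ]
R2 <- R2 - (3/2)*R3:  [     0      1      0  |  -11/2   -1/4   -3/2 ]
Right block of [I | A^{-1}] is the inverse:
[   -24    -1    -7 ]
[ -11/2  -1/4  -3/2 ]
[     3     0     1 ]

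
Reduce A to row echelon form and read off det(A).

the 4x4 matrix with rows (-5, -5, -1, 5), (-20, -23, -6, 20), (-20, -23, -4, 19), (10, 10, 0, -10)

det(A) = -30

Forward elimination:
R2 <- R2 - (4)*R1:  [  0  -3  -2   0 ]
R3 <- R3 - (4)*R1:  [  0  -3   0  -1 ]
R4 <- R4 - (-2)*R1:  [  0   0  -2   0 ]
R3 <- R3 - (1)*R2:  [  0   0   2  -1 ]
R4 <- R4 - (-1)*R3:  [  0   0   0  -1 ]
Upper-triangular form:
[ -5  -5  -1   5 ]
[  0  -3  -2   0 ]
[  0   0   2  -1 ]
[  0   0   0  -1 ]
det(A) = (-1)^0 * (-5) * (-3) * (2) * (-1) = -30  (0 row swaps -> sign +1)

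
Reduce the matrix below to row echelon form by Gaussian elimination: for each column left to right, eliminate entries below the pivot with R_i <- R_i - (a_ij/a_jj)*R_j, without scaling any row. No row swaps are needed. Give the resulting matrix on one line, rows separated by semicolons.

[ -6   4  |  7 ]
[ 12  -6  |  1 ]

Forward elimination:
R2 <- R2 - (-2)*R1:  [  0   2  15 ]
Row echelon form:
[ -6  4  |   7 ]
[  0  2  |  15 ]

REF = [-6 4 7; 0 2 15]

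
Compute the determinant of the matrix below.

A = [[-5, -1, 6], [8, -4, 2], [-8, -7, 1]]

Forward elimination:
R2 <- R2 - (-8/5)*R1:  [     0  -28/5   58/5 ]
R3 <- R3 - (8/5)*R1:  [     0  -27/5  -43/5 ]
R3 <- R3 - (27/28)*R2:  [       0        0  -277/14 ]
Upper-triangular form:
[ -5     -1        6 ]
[  0  -28/5     58/5 ]
[  0      0  -277/14 ]
det(A) = (-1)^0 * (-5) * (-28/5) * (-277/14) = -554  (0 row swaps -> sign +1)

det(A) = -554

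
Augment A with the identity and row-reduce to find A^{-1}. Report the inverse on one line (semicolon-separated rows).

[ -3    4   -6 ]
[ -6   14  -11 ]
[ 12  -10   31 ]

Gauss-Jordan on [A | I]:
R1 <- (1/-3)*R1:  [    1  -4/3     2  |  -1/3     0     0 ]
R2 <- R2 - (-6)*R1:  [  0   6   1  |  -2   1   0 ]
R3 <- R3 - (12)*R1:  [ 0  6  7  |  4  0  1 ]
R2 <- (1/6)*R2:  [    0     1   1/6  |  -1/3   1/6     0 ]
R1 <- R1 - (-4/3)*R2:  [    1     0  20/9  |  -7/9   2/9     0 ]
R3 <- R3 - (6)*R2:  [  0   0   6  |   6  -1   1 ]
R3 <- (1/6)*R3:  [    0     0     1  |     1  -1/6   1/6 ]
R1 <- R1 - (20/9)*R3:  [      1       0       0  |      -3   16/27  -10/27 ]
R2 <- R2 - (1/6)*R3:  [     0      1      0  |   -1/2   7/36  -1/36 ]
Right block of [I | A^{-1}] is the inverse:
[   -3  16/27  -10/27 ]
[ -1/2   7/36   -1/36 ]
[    1   -1/6     1/6 ]

inverse = [-3 16/27 -10/27; -1/2 7/36 -1/36; 1 -1/6 1/6]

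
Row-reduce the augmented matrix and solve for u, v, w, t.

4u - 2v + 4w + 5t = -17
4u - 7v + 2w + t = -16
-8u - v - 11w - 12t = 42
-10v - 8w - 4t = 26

Forward elimination on [A|b]:
R2 <- R2 - (1)*R1:  [  0  -5  -2  -4   1 ]
R3 <- R3 - (-2)*R1:  [  0  -5  -3  -2   8 ]
R3 <- R3 - (1)*R2:  [  0   0  -1   2   7 ]
R4 <- R4 - (2)*R2:  [  0   0  -4   4  24 ]
R4 <- R4 - (4)*R3:  [  0   0   0  -4  -4 ]
Row echelon form:
[ 4  -2   4   5  |  -17 ]
[ 0  -5  -2  -4  |    1 ]
[ 0   0  -1   2  |    7 ]
[ 0   0   0  -4  |   -4 ]
Back-substitution:
t = (-4) / -4 = 1
w = (7 - (2)*(1)) / -1 = -5
v = (1 - (-2)*(-5) - (-4)*(1)) / -5 = 1
u = (-17 - (-2)*(1) - (4)*(-5) - (5)*(1)) / 4 = 0

(0, 1, -5, 1)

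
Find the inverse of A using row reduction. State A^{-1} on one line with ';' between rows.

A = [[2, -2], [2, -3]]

Gauss-Jordan on [A | I]:
R1 <- (1/2)*R1:  [   1   -1  |  1/2    0 ]
R2 <- R2 - (2)*R1:  [  0  -1  |  -1   1 ]
R2 <- (1/-1)*R2:  [  0   1  |   1  -1 ]
R1 <- R1 - (-1)*R2:  [   1    0  |  3/2   -1 ]
Right block of [I | A^{-1}] is the inverse:
[ 3/2  -1 ]
[   1  -1 ]

inverse = [3/2 -1; 1 -1]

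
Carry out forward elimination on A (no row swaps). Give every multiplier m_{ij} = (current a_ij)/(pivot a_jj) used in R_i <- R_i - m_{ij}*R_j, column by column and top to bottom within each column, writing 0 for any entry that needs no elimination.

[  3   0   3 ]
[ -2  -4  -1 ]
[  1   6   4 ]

multipliers: -2/3, 1/3, -3/2

Forward elimination:
R2 <- R2 - (-2/3)*R1:  [  0  -4   1 ]
R3 <- R3 - (1/3)*R1:  [ 0  6  3 ]
R3 <- R3 - (-3/2)*R2:  [   0    0  9/2 ]
Multipliers (in order of application): m_{21} = -2/3, m_{31} = 1/3, m_{32} = -3/2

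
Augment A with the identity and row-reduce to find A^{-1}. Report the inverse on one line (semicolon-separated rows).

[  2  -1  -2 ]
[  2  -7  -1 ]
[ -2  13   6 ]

inverse = [29/72 5/18 13/72; 5/36 -1/9 1/36; -1/6 1/3 1/6]

Gauss-Jordan on [A | I]:
R1 <- (1/2)*R1:  [    1  -1/2    -1  |   1/2     0     0 ]
R2 <- R2 - (2)*R1:  [  0  -6   1  |  -1   1   0 ]
R3 <- R3 - (-2)*R1:  [  0  12   4  |   1   0   1 ]
R2 <- (1/-6)*R2:  [    0     1  -1/6  |   1/6  -1/6     0 ]
R1 <- R1 - (-1/2)*R2:  [      1       0  -13/12  |    7/12   -1/12       0 ]
R3 <- R3 - (12)*R2:  [  0   0   6  |  -1   2   1 ]
R3 <- (1/6)*R3:  [    0     0     1  |  -1/6   1/3   1/6 ]
R1 <- R1 - (-13/12)*R3:  [     1      0      0  |  29/72   5/18  13/72 ]
R2 <- R2 - (-1/6)*R3:  [    0     1     0  |  5/36  -1/9  1/36 ]
Right block of [I | A^{-1}] is the inverse:
[ 29/72  5/18  13/72 ]
[  5/36  -1/9   1/36 ]
[  -1/6   1/3    1/6 ]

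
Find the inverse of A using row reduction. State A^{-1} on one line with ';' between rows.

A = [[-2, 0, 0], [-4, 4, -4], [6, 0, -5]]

inverse = [-1/2 0 0; -11/10 1/4 -1/5; -3/5 0 -1/5]

Gauss-Jordan on [A | I]:
R1 <- (1/-2)*R1:  [    1     0     0  |  -1/2     0     0 ]
R2 <- R2 - (-4)*R1:  [  0   4  -4  |  -2   1   0 ]
R3 <- R3 - (6)*R1:  [  0   0  -5  |   3   0   1 ]
R2 <- (1/4)*R2:  [    0     1    -1  |  -1/2   1/4     0 ]
R3 <- (1/-5)*R3:  [    0     0     1  |  -3/5     0  -1/5 ]
R2 <- R2 - (-1)*R3:  [      0       1       0  |  -11/10     1/4    -1/5 ]
Right block of [I | A^{-1}] is the inverse:
[   -1/2    0     0 ]
[ -11/10  1/4  -1/5 ]
[   -3/5    0  -1/5 ]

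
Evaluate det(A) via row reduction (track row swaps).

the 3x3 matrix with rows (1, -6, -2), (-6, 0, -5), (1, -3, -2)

det(A) = 51

Forward elimination:
R2 <- R2 - (-6)*R1:  [   0  -36  -17 ]
R3 <- R3 - (1)*R1:  [ 0  3  0 ]
R3 <- R3 - (-1/12)*R2:  [      0       0  -17/12 ]
Upper-triangular form:
[ 1   -6      -2 ]
[ 0  -36     -17 ]
[ 0    0  -17/12 ]
det(A) = (-1)^0 * (1) * (-36) * (-17/12) = 51  (0 row swaps -> sign +1)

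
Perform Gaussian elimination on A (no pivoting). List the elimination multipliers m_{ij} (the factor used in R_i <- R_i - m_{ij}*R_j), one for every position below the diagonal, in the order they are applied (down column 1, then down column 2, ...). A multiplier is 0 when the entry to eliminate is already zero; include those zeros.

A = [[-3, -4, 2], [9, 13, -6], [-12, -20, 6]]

Forward elimination:
R2 <- R2 - (-3)*R1:  [ 0  1  0 ]
R3 <- R3 - (4)*R1:  [  0  -4  -2 ]
R3 <- R3 - (-4)*R2:  [  0   0  -2 ]
Multipliers (in order of application): m_{21} = -3, m_{31} = 4, m_{32} = -4

multipliers: -3, 4, -4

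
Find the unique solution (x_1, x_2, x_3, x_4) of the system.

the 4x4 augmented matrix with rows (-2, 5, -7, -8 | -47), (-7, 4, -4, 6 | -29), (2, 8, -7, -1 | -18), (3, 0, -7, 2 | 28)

(5, -4, -1, 3)

Forward elimination on [A|b]:
R2 <- R2 - (7/2)*R1:  [     0  -27/2   41/2     34  271/2 ]
R3 <- R3 - (-1)*R1:  [   0   13  -14   -9  -65 ]
R4 <- R4 - (-3/2)*R1:  [     0   15/2  -35/2    -10  -85/2 ]
R3 <- R3 - (-26/27)*R2:  [       0        0   155/27   641/27  1768/27 ]
R4 <- R4 - (-5/9)*R2:  [     0      0  -55/9   80/9  295/9 ]
R4 <- R4 - (-33/31)*R3:  [       0        0        0  1059/31  3177/31 ]
Row echelon form:
[ -2      5      -7       -8  |      -47 ]
[  0  -27/2    41/2       34  |    271/2 ]
[  0      0  155/27   641/27  |  1768/27 ]
[  0      0       0  1059/31  |  3177/31 ]
Back-substitution:
x_4 = (3177/31) / (1059/31) = 3
x_3 = (1768/27 - (641/27)*(3)) / (155/27) = -1
x_2 = (271/2 - (41/2)*(-1) - (34)*(3)) / (-27/2) = -4
x_1 = (-47 - (5)*(-4) - (-7)*(-1) - (-8)*(3)) / -2 = 5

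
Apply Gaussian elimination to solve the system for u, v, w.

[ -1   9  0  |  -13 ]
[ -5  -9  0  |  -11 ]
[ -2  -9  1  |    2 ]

Forward elimination on [A|b]:
R2 <- R2 - (5)*R1:  [   0  -54    0   54 ]
R3 <- R3 - (2)*R1:  [   0  -27    1   28 ]
R3 <- R3 - (1/2)*R2:  [ 0  0  1  1 ]
Row echelon form:
[ -1    9  0  |  -13 ]
[  0  -54  0  |   54 ]
[  0    0  1  |    1 ]
Back-substitution:
w = (1) / 1 = 1
v = (54) / -54 = -1
u = (-13 - (9)*(-1)) / -1 = 4

(4, -1, 1)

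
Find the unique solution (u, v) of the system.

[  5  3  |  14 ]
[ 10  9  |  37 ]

(1, 3)

Forward elimination on [A|b]:
R2 <- R2 - (2)*R1:  [ 0  3  9 ]
Row echelon form:
[ 5  3  |  14 ]
[ 0  3  |   9 ]
Back-substitution:
v = (9) / 3 = 3
u = (14 - (3)*(3)) / 5 = 1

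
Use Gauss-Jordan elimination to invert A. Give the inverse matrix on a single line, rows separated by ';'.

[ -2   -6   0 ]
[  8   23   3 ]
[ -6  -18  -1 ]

Gauss-Jordan on [A | I]:
R1 <- (1/-2)*R1:  [    1     3     0  |  -1/2     0     0 ]
R2 <- R2 - (8)*R1:  [  0  -1   3  |   4   1   0 ]
R3 <- R3 - (-6)*R1:  [  0   0  -1  |  -3   0   1 ]
R2 <- (1/-1)*R2:  [  0   1  -3  |  -4  -1   0 ]
R1 <- R1 - (3)*R2:  [    1     0     9  |  23/2     3     0 ]
R3 <- (1/-1)*R3:  [  0   0   1  |   3   0  -1 ]
R1 <- R1 - (9)*R3:  [     1      0      0  |  -31/2      3      9 ]
R2 <- R2 - (-3)*R3:  [  0   1   0  |   5  -1  -3 ]
Right block of [I | A^{-1}] is the inverse:
[ -31/2   3   9 ]
[     5  -1  -3 ]
[     3   0  -1 ]

inverse = [-31/2 3 9; 5 -1 -3; 3 0 -1]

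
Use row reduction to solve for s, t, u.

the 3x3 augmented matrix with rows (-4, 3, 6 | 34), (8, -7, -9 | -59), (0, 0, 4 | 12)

Forward elimination on [A|b]:
R2 <- R2 - (-2)*R1:  [  0  -1   3   9 ]
Row echelon form:
[ -4   3  6  |  34 ]
[  0  -1  3  |   9 ]
[  0   0  4  |  12 ]
Back-substitution:
u = (12) / 4 = 3
t = (9 - (3)*(3)) / -1 = 0
s = (34 - (3)*(0) - (6)*(3)) / -4 = -4

(-4, 0, 3)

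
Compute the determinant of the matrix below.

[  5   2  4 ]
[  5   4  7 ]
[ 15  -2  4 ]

det(A) = 40

Forward elimination:
R2 <- R2 - (1)*R1:  [ 0  2  3 ]
R3 <- R3 - (3)*R1:  [  0  -8  -8 ]
R3 <- R3 - (-4)*R2:  [ 0  0  4 ]
Upper-triangular form:
[ 5  2  4 ]
[ 0  2  3 ]
[ 0  0  4 ]
det(A) = (-1)^0 * (5) * (2) * (4) = 40  (0 row swaps -> sign +1)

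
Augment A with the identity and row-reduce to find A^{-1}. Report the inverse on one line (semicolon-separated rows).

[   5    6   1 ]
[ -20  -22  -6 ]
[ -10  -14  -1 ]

inverse = [31/5 4/5 7/5; -4 -1/2 -1; -6 -1 -1]

Gauss-Jordan on [A | I]:
R1 <- (1/5)*R1:  [   1  6/5  1/5  |  1/5    0    0 ]
R2 <- R2 - (-20)*R1:  [  0   2  -2  |   4   1   0 ]
R3 <- R3 - (-10)*R1:  [  0  -2   1  |   2   0   1 ]
R2 <- (1/2)*R2:  [   0    1   -1  |    2  1/2    0 ]
R1 <- R1 - (6/5)*R2:  [     1      0    7/5  |  -11/5   -3/5      0 ]
R3 <- R3 - (-2)*R2:  [  0   0  -1  |   6   1   1 ]
R3 <- (1/-1)*R3:  [  0   0   1  |  -6  -1  -1 ]
R1 <- R1 - (7/5)*R3:  [    1     0     0  |  31/5   4/5   7/5 ]
R2 <- R2 - (-1)*R3:  [    0     1     0  |    -4  -1/2    -1 ]
Right block of [I | A^{-1}] is the inverse:
[ 31/5   4/5  7/5 ]
[   -4  -1/2   -1 ]
[   -6    -1   -1 ]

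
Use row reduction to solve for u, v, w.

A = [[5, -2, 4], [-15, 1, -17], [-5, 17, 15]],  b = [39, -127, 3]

Forward elimination on [A|b]:
R2 <- R2 - (-3)*R1:  [   0   -5   -5  -10 ]
R3 <- R3 - (-1)*R1:  [  0  15  19  42 ]
R3 <- R3 - (-3)*R2:  [  0   0   4  12 ]
Row echelon form:
[ 5  -2   4  |   39 ]
[ 0  -5  -5  |  -10 ]
[ 0   0   4  |   12 ]
Back-substitution:
w = (12) / 4 = 3
v = (-10 - (-5)*(3)) / -5 = -1
u = (39 - (-2)*(-1) - (4)*(3)) / 5 = 5

(5, -1, 3)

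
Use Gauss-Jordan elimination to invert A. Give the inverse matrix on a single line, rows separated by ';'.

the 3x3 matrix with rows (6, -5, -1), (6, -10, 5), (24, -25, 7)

Gauss-Jordan on [A | I]:
R1 <- (1/6)*R1:  [    1  -5/6  -1/6  |   1/6     0     0 ]
R2 <- R2 - (6)*R1:  [  0  -5   6  |  -1   1   0 ]
R3 <- R3 - (24)*R1:  [  0  -5  11  |  -4   0   1 ]
R2 <- (1/-5)*R2:  [    0     1  -6/5  |   1/5  -1/5     0 ]
R1 <- R1 - (-5/6)*R2:  [    1     0  -7/6  |   1/3  -1/6     0 ]
R3 <- R3 - (-5)*R2:  [  0   0   5  |  -3  -1   1 ]
R3 <- (1/5)*R3:  [    0     0     1  |  -3/5  -1/5   1/5 ]
R1 <- R1 - (-7/6)*R3:  [      1       0       0  |  -11/30    -2/5    7/30 ]
R2 <- R2 - (-6/5)*R3:  [      0       1       0  |  -13/25  -11/25    6/25 ]
Right block of [I | A^{-1}] is the inverse:
[ -11/30    -2/5  7/30 ]
[ -13/25  -11/25  6/25 ]
[   -3/5    -1/5   1/5 ]

inverse = [-11/30 -2/5 7/30; -13/25 -11/25 6/25; -3/5 -1/5 1/5]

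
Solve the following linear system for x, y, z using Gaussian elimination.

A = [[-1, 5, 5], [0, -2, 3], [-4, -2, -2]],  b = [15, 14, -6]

Forward elimination on [A|b]:
R3 <- R3 - (4)*R1:  [   0  -22  -22  -66 ]
R3 <- R3 - (11)*R2:  [    0     0   -55  -220 ]
Row echelon form:
[ -1   5    5  |    15 ]
[  0  -2    3  |    14 ]
[  0   0  -55  |  -220 ]
Back-substitution:
z = (-220) / -55 = 4
y = (14 - (3)*(4)) / -2 = -1
x = (15 - (5)*(-1) - (5)*(4)) / -1 = 0

(0, -1, 4)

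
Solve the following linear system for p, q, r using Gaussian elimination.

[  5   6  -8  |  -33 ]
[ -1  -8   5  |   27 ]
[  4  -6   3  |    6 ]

Forward elimination on [A|b]:
R2 <- R2 - (-1/5)*R1:  [     0  -34/5   17/5  102/5 ]
R3 <- R3 - (4/5)*R1:  [     0  -54/5   47/5  162/5 ]
R3 <- R3 - (27/17)*R2:  [ 0  0  4  0 ]
Row echelon form:
[ 5      6    -8  |    -33 ]
[ 0  -34/5  17/5  |  102/5 ]
[ 0      0     4  |      0 ]
Back-substitution:
r = (0) / 4 = 0
q = (102/5 - (17/5)*(0)) / (-34/5) = -3
p = (-33 - (6)*(-3) - (-8)*(0)) / 5 = -3

(-3, -3, 0)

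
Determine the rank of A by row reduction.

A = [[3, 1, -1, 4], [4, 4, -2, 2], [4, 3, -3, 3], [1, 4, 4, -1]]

rank(A) = 4

Row reduction:
R2 <- R2 - (4/3)*R1:  [     0    8/3   -2/3  -10/3 ]
R3 <- R3 - (4/3)*R1:  [    0   5/3  -5/3  -7/3 ]
R4 <- R4 - (1/3)*R1:  [    0  11/3  13/3  -7/3 ]
R3 <- R3 - (5/8)*R2:  [    0     0  -5/4  -1/4 ]
R4 <- R4 - (11/8)*R2:  [    0     0  21/4   9/4 ]
R4 <- R4 - (-21/5)*R3:  [   0    0    0  6/5 ]
Row echelon form:
[ 3    1    -1      4 ]
[ 0  8/3  -2/3  -10/3 ]
[ 0    0  -5/4   -1/4 ]
[ 0    0     0    6/5 ]
Nonzero rows / pivot columns: 4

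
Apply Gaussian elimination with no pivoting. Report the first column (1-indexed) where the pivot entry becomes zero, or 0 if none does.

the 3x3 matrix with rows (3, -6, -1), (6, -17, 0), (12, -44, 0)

Naive forward elimination:
R2 <- R2 - (2)*R1:  [  0  -5   2 ]
R3 <- R3 - (4)*R1:  [   0  -20    4 ]
R3 <- R3 - (4)*R2:  [  0   0  -4 ]
All pivots nonzero; naive elimination completes without hitting a zero pivot.

first zero-pivot column = 0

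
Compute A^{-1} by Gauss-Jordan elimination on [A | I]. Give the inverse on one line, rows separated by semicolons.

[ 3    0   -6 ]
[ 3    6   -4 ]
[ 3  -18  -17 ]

Gauss-Jordan on [A | I]:
R1 <- (1/3)*R1:  [   1    0   -2  |  1/3    0    0 ]
R2 <- R2 - (3)*R1:  [  0   6   2  |  -1   1   0 ]
R3 <- R3 - (3)*R1:  [   0  -18  -11  |   -1    0    1 ]
R2 <- (1/6)*R2:  [    0     1   1/3  |  -1/6   1/6     0 ]
R3 <- R3 - (-18)*R2:  [  0   0  -5  |  -4   3   1 ]
R3 <- (1/-5)*R3:  [    0     0     1  |   4/5  -3/5  -1/5 ]
R1 <- R1 - (-2)*R3:  [     1      0      0  |  29/15   -6/5   -2/5 ]
R2 <- R2 - (1/3)*R3:  [      0       1       0  |  -13/30   11/30    1/15 ]
Right block of [I | A^{-1}] is the inverse:
[  29/15   -6/5  -2/5 ]
[ -13/30  11/30  1/15 ]
[    4/5   -3/5  -1/5 ]

inverse = [29/15 -6/5 -2/5; -13/30 11/30 1/15; 4/5 -3/5 -1/5]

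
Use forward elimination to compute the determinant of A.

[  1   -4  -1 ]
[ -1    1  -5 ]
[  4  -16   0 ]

det(A) = -12

Forward elimination:
R2 <- R2 - (-1)*R1:  [  0  -3  -6 ]
R3 <- R3 - (4)*R1:  [ 0  0  4 ]
Upper-triangular form:
[ 1  -4  -1 ]
[ 0  -3  -6 ]
[ 0   0   4 ]
det(A) = (-1)^0 * (1) * (-3) * (4) = -12  (0 row swaps -> sign +1)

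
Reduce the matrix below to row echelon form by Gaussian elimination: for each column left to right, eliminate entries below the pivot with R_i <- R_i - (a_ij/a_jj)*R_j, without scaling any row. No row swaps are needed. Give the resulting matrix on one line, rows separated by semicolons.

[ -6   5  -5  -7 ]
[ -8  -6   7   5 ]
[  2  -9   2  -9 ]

REF = [-6 5 -5 -7; 0 -38/3 41/3 43/3; 0 0 -144/19 -373/19]

Forward elimination:
R2 <- R2 - (4/3)*R1:  [     0  -38/3   41/3   43/3 ]
R3 <- R3 - (-1/3)*R1:  [     0  -22/3    1/3  -34/3 ]
R3 <- R3 - (11/19)*R2:  [       0        0  -144/19  -373/19 ]
Row echelon form:
[ -6      5       -5       -7 ]
[  0  -38/3     41/3     43/3 ]
[  0      0  -144/19  -373/19 ]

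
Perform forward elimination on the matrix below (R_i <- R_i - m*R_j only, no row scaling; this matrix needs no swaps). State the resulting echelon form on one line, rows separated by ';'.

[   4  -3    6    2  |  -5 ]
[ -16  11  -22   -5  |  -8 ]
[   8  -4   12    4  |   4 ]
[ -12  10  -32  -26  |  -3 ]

Forward elimination:
R2 <- R2 - (-4)*R1:  [   0   -1    2    3  -28 ]
R3 <- R3 - (2)*R1:  [  0   2   0   0  14 ]
R4 <- R4 - (-3)*R1:  [   0    1  -14  -20  -18 ]
R3 <- R3 - (-2)*R2:  [   0    0    4    6  -42 ]
R4 <- R4 - (-1)*R2:  [   0    0  -12  -17  -46 ]
R4 <- R4 - (-3)*R3:  [    0     0     0     1  -172 ]
Row echelon form:
[ 4  -3  6  2  |    -5 ]
[ 0  -1  2  3  |   -28 ]
[ 0   0  4  6  |   -42 ]
[ 0   0  0  1  |  -172 ]

REF = [4 -3 6 2 -5; 0 -1 2 3 -28; 0 0 4 6 -42; 0 0 0 1 -172]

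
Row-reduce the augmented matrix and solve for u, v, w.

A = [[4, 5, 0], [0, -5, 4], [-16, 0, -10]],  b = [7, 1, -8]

Forward elimination on [A|b]:
R3 <- R3 - (-4)*R1:  [   0   20  -10   20 ]
R3 <- R3 - (-4)*R2:  [  0   0   6  24 ]
Row echelon form:
[ 4   5  0  |   7 ]
[ 0  -5  4  |   1 ]
[ 0   0  6  |  24 ]
Back-substitution:
w = (24) / 6 = 4
v = (1 - (4)*(4)) / -5 = 3
u = (7 - (5)*(3)) / 4 = -2

(-2, 3, 4)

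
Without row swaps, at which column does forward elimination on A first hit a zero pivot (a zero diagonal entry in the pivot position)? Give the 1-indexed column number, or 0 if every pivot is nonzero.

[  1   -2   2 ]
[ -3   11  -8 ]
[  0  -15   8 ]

first zero-pivot column = 0

Naive forward elimination:
R2 <- R2 - (-3)*R1:  [  0   5  -2 ]
R3 <- R3 - (-3)*R2:  [ 0  0  2 ]
All pivots nonzero; naive elimination completes without hitting a zero pivot.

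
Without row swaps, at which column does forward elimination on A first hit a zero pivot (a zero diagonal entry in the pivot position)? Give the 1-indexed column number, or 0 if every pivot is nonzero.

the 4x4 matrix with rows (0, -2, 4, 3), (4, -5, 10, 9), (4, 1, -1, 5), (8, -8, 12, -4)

first zero-pivot column = 1

Naive forward elimination:
Pivot entry (1,1) is zero but row 2 has 4 in column 1 -> naive elimination stops; a row interchange (e.g. R1 <-> R2) would be required here.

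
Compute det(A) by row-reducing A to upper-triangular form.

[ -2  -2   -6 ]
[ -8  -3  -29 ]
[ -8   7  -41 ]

det(A) = 20

Forward elimination:
R2 <- R2 - (4)*R1:  [  0   5  -5 ]
R3 <- R3 - (4)*R1:  [   0   15  -17 ]
R3 <- R3 - (3)*R2:  [  0   0  -2 ]
Upper-triangular form:
[ -2  -2  -6 ]
[  0   5  -5 ]
[  0   0  -2 ]
det(A) = (-1)^0 * (-2) * (5) * (-2) = 20  (0 row swaps -> sign +1)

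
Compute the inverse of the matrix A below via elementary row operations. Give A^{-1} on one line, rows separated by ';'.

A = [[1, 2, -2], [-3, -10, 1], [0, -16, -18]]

Gauss-Jordan on [A | I]:
R2 <- R2 - (-3)*R1:  [  0  -4  -5  |   3   1   0 ]
R2 <- (1/-4)*R2:  [    0     1   5/4  |  -3/4  -1/4     0 ]
R1 <- R1 - (2)*R2:  [    1     0  -9/2  |   5/2   1/2     0 ]
R3 <- R3 - (-16)*R2:  [   0    0    2  |  -12   -4    1 ]
R3 <- (1/2)*R3:  [   0    0    1  |   -6   -2  1/2 ]
R1 <- R1 - (-9/2)*R3:  [     1      0      0  |  -49/2  -17/2    9/4 ]
R2 <- R2 - (5/4)*R3:  [    0     1     0  |  27/4   9/4  -5/8 ]
Right block of [I | A^{-1}] is the inverse:
[ -49/2  -17/2   9/4 ]
[  27/4    9/4  -5/8 ]
[    -6     -2   1/2 ]

inverse = [-49/2 -17/2 9/4; 27/4 9/4 -5/8; -6 -2 1/2]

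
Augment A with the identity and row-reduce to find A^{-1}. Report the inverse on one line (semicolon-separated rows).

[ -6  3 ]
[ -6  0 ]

Gauss-Jordan on [A | I]:
R1 <- (1/-6)*R1:  [    1  -1/2  |  -1/6     0 ]
R2 <- R2 - (-6)*R1:  [  0  -3  |  -1   1 ]
R2 <- (1/-3)*R2:  [    0     1  |   1/3  -1/3 ]
R1 <- R1 - (-1/2)*R2:  [    1     0  |     0  -1/6 ]
Right block of [I | A^{-1}] is the inverse:
[   0  -1/6 ]
[ 1/3  -1/3 ]

inverse = [0 -1/6; 1/3 -1/3]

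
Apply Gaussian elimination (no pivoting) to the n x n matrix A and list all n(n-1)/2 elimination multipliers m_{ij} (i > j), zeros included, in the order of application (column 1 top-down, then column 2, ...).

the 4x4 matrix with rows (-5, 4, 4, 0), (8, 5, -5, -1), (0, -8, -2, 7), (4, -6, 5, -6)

Forward elimination:
R2 <- R2 - (-8/5)*R1:  [    0  57/5   7/5    -1 ]
R3: entry in column 1 is already 0 -> m_{31} = 0 (no row operation needed)
R4 <- R4 - (-4/5)*R1:  [     0  -14/5   41/5     -6 ]
R3 <- R3 - (-40/57)*R2:  [      0       0  -58/57  359/57 ]
R4 <- R4 - (-14/57)*R2:  [       0        0   487/57  -356/57 ]
R4 <- R4 - (-487/58)*R3:  [       0        0        0  2705/58 ]
Multipliers (in order of application): m_{21} = -8/5, m_{31} = 0, m_{41} = -4/5, m_{32} = -40/57, m_{42} = -14/57, m_{43} = -487/58

multipliers: -8/5, 0, -4/5, -40/57, -14/57, -487/58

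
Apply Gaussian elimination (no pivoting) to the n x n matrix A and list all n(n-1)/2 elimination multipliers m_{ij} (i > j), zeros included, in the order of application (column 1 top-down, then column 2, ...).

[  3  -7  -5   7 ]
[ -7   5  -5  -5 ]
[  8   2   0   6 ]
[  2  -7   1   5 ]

Forward elimination:
R2 <- R2 - (-7/3)*R1:  [     0  -34/3  -50/3   34/3 ]
R3 <- R3 - (8/3)*R1:  [     0   62/3   40/3  -38/3 ]
R4 <- R4 - (2/3)*R1:  [    0  -7/3  13/3   1/3 ]
R3 <- R3 - (-31/17)*R2:  [       0        0  -290/17        8 ]
R4 <- R4 - (7/34)*R2:  [      0       0  132/17      -2 ]
R4 <- R4 - (-66/145)*R3:  [       0        0        0  238/145 ]
Multipliers (in order of application): m_{21} = -7/3, m_{31} = 8/3, m_{41} = 2/3, m_{32} = -31/17, m_{42} = 7/34, m_{43} = -66/145

multipliers: -7/3, 8/3, 2/3, -31/17, 7/34, -66/145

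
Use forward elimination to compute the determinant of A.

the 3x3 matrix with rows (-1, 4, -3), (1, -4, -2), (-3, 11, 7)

Forward elimination:
R2 <- R2 - (-1)*R1:  [  0   0  -5 ]
R3 <- R3 - (3)*R1:  [  0  -1  16 ]
R2 <-> R3   (pivot in column 2 was zero)
[ -1   4  -3 ]
[  0  -1  16 ]
[  0   0  -5 ]
Upper-triangular form:
[ -1   4  -3 ]
[  0  -1  16 ]
[  0   0  -5 ]
det(A) = (-1)^1 * (-1) * (-1) * (-5) = 5  (1 row swap -> sign -1)

det(A) = 5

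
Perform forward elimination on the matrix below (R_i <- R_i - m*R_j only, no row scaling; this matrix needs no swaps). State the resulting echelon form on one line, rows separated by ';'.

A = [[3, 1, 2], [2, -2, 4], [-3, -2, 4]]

Forward elimination:
R2 <- R2 - (2/3)*R1:  [    0  -8/3   8/3 ]
R3 <- R3 - (-1)*R1:  [  0  -1   6 ]
R3 <- R3 - (3/8)*R2:  [ 0  0  5 ]
Row echelon form:
[ 3     1    2 ]
[ 0  -8/3  8/3 ]
[ 0     0    5 ]

REF = [3 1 2; 0 -8/3 8/3; 0 0 5]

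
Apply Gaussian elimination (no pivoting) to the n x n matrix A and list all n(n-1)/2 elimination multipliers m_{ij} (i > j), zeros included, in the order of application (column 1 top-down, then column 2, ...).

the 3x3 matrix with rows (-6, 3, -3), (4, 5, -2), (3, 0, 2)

Forward elimination:
R2 <- R2 - (-2/3)*R1:  [  0   7  -4 ]
R3 <- R3 - (-1/2)*R1:  [   0  3/2  1/2 ]
R3 <- R3 - (3/14)*R2:  [     0      0  19/14 ]
Multipliers (in order of application): m_{21} = -2/3, m_{31} = -1/2, m_{32} = 3/14

multipliers: -2/3, -1/2, 3/14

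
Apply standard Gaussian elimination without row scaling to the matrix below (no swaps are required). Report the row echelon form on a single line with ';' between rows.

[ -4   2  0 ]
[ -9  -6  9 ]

REF = [-4 2 0; 0 -21/2 9]

Forward elimination:
R2 <- R2 - (9/4)*R1:  [     0  -21/2      9 ]
Row echelon form:
[ -4      2  0 ]
[  0  -21/2  9 ]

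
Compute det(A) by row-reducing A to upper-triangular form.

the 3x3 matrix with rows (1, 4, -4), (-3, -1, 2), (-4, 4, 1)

det(A) = 35

Forward elimination:
R2 <- R2 - (-3)*R1:  [   0   11  -10 ]
R3 <- R3 - (-4)*R1:  [   0   20  -15 ]
R3 <- R3 - (20/11)*R2:  [     0      0  35/11 ]
Upper-triangular form:
[ 1   4     -4 ]
[ 0  11    -10 ]
[ 0   0  35/11 ]
det(A) = (-1)^0 * (1) * (11) * (35/11) = 35  (0 row swaps -> sign +1)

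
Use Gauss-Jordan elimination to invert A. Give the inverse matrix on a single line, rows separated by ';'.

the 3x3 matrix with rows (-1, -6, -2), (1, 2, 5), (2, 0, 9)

inverse = [-9/8 -27/8 13/8; -1/16 5/16 -3/16; 1/4 3/4 -1/4]

Gauss-Jordan on [A | I]:
R1 <- (1/-1)*R1:  [  1   6   2  |  -1   0   0 ]
R2 <- R2 - (1)*R1:  [  0  -4   3  |   1   1   0 ]
R3 <- R3 - (2)*R1:  [   0  -12    5  |    2    0    1 ]
R2 <- (1/-4)*R2:  [    0     1  -3/4  |  -1/4  -1/4     0 ]
R1 <- R1 - (6)*R2:  [    1     0  13/2  |   1/2   3/2     0 ]
R3 <- R3 - (-12)*R2:  [  0   0  -4  |  -1  -3   1 ]
R3 <- (1/-4)*R3:  [    0     0     1  |   1/4   3/4  -1/4 ]
R1 <- R1 - (13/2)*R3:  [     1      0      0  |   -9/8  -27/8   13/8 ]
R2 <- R2 - (-3/4)*R3:  [     0      1      0  |  -1/16   5/16  -3/16 ]
Right block of [I | A^{-1}] is the inverse:
[  -9/8  -27/8   13/8 ]
[ -1/16   5/16  -3/16 ]
[   1/4    3/4   -1/4 ]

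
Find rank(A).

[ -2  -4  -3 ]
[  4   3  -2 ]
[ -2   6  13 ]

Row reduction:
R2 <- R2 - (-2)*R1:  [  0  -5  -8 ]
R3 <- R3 - (1)*R1:  [  0  10  16 ]
R3 <- R3 - (-2)*R2:  [ 0  0  0 ]
Row echelon form:
[ -2  -4  -3 ]
[  0  -5  -8 ]
[  0   0   0 ]
Nonzero rows / pivot columns: 2

rank(A) = 2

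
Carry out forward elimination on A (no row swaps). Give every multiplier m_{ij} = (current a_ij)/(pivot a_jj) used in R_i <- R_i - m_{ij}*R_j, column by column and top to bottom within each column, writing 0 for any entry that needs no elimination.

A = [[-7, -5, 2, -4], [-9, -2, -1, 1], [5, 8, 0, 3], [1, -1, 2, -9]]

multipliers: 9/7, -5/7, -1/7, 1, -12/31, 28/155

Forward elimination:
R2 <- R2 - (9/7)*R1:  [     0   31/7  -25/7   43/7 ]
R3 <- R3 - (-5/7)*R1:  [    0  31/7  10/7   1/7 ]
R4 <- R4 - (-1/7)*R1:  [     0  -12/7   16/7  -67/7 ]
R3 <- R3 - (1)*R2:  [  0   0   5  -6 ]
R4 <- R4 - (-12/31)*R2:  [       0        0    28/31  -223/31 ]
R4 <- R4 - (28/155)*R3:  [        0         0         0  -947/155 ]
Multipliers (in order of application): m_{21} = 9/7, m_{31} = -5/7, m_{41} = -1/7, m_{32} = 1, m_{42} = -12/31, m_{43} = 28/155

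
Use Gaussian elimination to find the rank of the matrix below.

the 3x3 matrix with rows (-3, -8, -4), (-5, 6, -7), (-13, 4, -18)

rank(A) = 2

Row reduction:
R2 <- R2 - (5/3)*R1:  [    0  58/3  -1/3 ]
R3 <- R3 - (13/3)*R1:  [     0  116/3   -2/3 ]
R3 <- R3 - (2)*R2:  [ 0  0  0 ]
Row echelon form:
[ -3    -8    -4 ]
[  0  58/3  -1/3 ]
[  0     0     0 ]
Nonzero rows / pivot columns: 2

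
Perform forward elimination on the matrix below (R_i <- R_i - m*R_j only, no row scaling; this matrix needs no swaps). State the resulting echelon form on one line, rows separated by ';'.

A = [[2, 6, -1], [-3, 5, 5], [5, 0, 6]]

Forward elimination:
R2 <- R2 - (-3/2)*R1:  [   0   14  7/2 ]
R3 <- R3 - (5/2)*R1:  [    0   -15  17/2 ]
R3 <- R3 - (-15/14)*R2:  [    0     0  49/4 ]
Row echelon form:
[ 2   6    -1 ]
[ 0  14   7/2 ]
[ 0   0  49/4 ]

REF = [2 6 -1; 0 14 7/2; 0 0 49/4]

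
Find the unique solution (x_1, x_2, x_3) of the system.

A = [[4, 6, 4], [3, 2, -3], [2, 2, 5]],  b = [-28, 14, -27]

(1, -2, -5)

Forward elimination on [A|b]:
R2 <- R2 - (3/4)*R1:  [    0  -5/2    -6    35 ]
R3 <- R3 - (1/2)*R1:  [   0   -1    3  -13 ]
R3 <- R3 - (2/5)*R2:  [    0     0  27/5   -27 ]
Row echelon form:
[ 4     6     4  |  -28 ]
[ 0  -5/2    -6  |   35 ]
[ 0     0  27/5  |  -27 ]
Back-substitution:
x_3 = (-27) / (27/5) = -5
x_2 = (35 - (-6)*(-5)) / (-5/2) = -2
x_1 = (-28 - (6)*(-2) - (4)*(-5)) / 4 = 1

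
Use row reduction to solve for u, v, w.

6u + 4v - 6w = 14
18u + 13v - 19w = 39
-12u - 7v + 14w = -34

Forward elimination on [A|b]:
R2 <- R2 - (3)*R1:  [  0   1  -1  -3 ]
R3 <- R3 - (-2)*R1:  [  0   1   2  -6 ]
R3 <- R3 - (1)*R2:  [  0   0   3  -3 ]
Row echelon form:
[ 6  4  -6  |  14 ]
[ 0  1  -1  |  -3 ]
[ 0  0   3  |  -3 ]
Back-substitution:
w = (-3) / 3 = -1
v = (-3 - (-1)*(-1)) / 1 = -4
u = (14 - (4)*(-4) - (-6)*(-1)) / 6 = 4

(4, -4, -1)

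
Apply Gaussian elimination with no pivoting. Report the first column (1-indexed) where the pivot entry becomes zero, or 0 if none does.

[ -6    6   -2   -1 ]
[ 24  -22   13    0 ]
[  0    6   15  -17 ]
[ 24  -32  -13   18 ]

first zero-pivot column = 3

Naive forward elimination:
R2 <- R2 - (-4)*R1:  [  0   2   5  -4 ]
R4 <- R4 - (-4)*R1:  [   0   -8  -21   14 ]
R3 <- R3 - (3)*R2:  [  0   0   0  -5 ]
R4 <- R4 - (-4)*R2:  [  0   0  -1  -2 ]
Matrix at this point:
[ -6  6  -2  -1 ]
[  0  2   5  -4 ]
[  0  0   0  -5 ]
[  0  0  -1  -2 ]
Pivot entry (3,3) is zero but row 4 has -1 in column 3 -> naive elimination stops; a row interchange (e.g. R3 <-> R4) would be required here.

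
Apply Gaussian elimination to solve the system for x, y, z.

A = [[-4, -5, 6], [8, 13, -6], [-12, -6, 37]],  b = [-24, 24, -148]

(0, 0, -4)

Forward elimination on [A|b]:
R2 <- R2 - (-2)*R1:  [   0    3    6  -24 ]
R3 <- R3 - (3)*R1:  [   0    9   19  -76 ]
R3 <- R3 - (3)*R2:  [  0   0   1  -4 ]
Row echelon form:
[ -4  -5  6  |  -24 ]
[  0   3  6  |  -24 ]
[  0   0  1  |   -4 ]
Back-substitution:
z = (-4) / 1 = -4
y = (-24 - (6)*(-4)) / 3 = 0
x = (-24 - (-5)*(0) - (6)*(-4)) / -4 = 0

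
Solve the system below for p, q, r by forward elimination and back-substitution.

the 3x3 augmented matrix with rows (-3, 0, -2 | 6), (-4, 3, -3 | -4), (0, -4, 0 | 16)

Forward elimination on [A|b]:
R2 <- R2 - (4/3)*R1:  [    0     3  -1/3   -12 ]
R3 <- R3 - (-4/3)*R2:  [    0     0  -4/9     0 ]
Row echelon form:
[ -3  0    -2  |    6 ]
[  0  3  -1/3  |  -12 ]
[  0  0  -4/9  |    0 ]
Back-substitution:
r = (0) / (-4/9) = 0
q = (-12 - (-1/3)*(0)) / 3 = -4
p = (6 - (-2)*(0)) / -3 = -2

(-2, -4, 0)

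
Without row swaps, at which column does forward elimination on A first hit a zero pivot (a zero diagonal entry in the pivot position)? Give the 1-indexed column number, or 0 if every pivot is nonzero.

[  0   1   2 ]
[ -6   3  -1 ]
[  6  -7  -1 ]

first zero-pivot column = 1

Naive forward elimination:
Pivot entry (1,1) is zero but row 2 has -6 in column 1 -> naive elimination stops; a row interchange (e.g. R1 <-> R2) would be required here.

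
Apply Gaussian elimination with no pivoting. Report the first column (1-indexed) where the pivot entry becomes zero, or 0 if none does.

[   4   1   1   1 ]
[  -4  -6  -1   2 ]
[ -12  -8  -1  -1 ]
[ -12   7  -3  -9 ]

first zero-pivot column = 4

Naive forward elimination:
R2 <- R2 - (-1)*R1:  [  0  -5   0   3 ]
R3 <- R3 - (-3)*R1:  [  0  -5   2   2 ]
R4 <- R4 - (-3)*R1:  [  0  10   0  -6 ]
R3 <- R3 - (1)*R2:  [  0   0   2  -1 ]
R4 <- R4 - (-2)*R2:  [ 0  0  0  0 ]
Matrix at this point:
[ 4   1  1   1 ]
[ 0  -5  0   3 ]
[ 0   0  2  -1 ]
[ 0   0  0   0 ]
Pivot entry (4,4) in the last row is zero and there are no rows below to swap with -> zero pivot in column 4 (A is singular).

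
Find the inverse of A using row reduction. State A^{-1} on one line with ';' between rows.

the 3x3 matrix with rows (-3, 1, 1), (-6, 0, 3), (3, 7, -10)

inverse = [7/10 -17/30 -1/10; 17/10 -9/10 -1/10; 7/5 -4/5 -1/5]

Gauss-Jordan on [A | I]:
R1 <- (1/-3)*R1:  [    1  -1/3  -1/3  |  -1/3     0     0 ]
R2 <- R2 - (-6)*R1:  [  0  -2   1  |  -2   1   0 ]
R3 <- R3 - (3)*R1:  [  0   8  -9  |   1   0   1 ]
R2 <- (1/-2)*R2:  [    0     1  -1/2  |     1  -1/2     0 ]
R1 <- R1 - (-1/3)*R2:  [    1     0  -1/2  |     0  -1/6     0 ]
R3 <- R3 - (8)*R2:  [  0   0  -5  |  -7   4   1 ]
R3 <- (1/-5)*R3:  [    0     0     1  |   7/5  -4/5  -1/5 ]
R1 <- R1 - (-1/2)*R3:  [      1       0       0  |    7/10  -17/30   -1/10 ]
R2 <- R2 - (-1/2)*R3:  [     0      1      0  |  17/10  -9/10  -1/10 ]
Right block of [I | A^{-1}] is the inverse:
[  7/10  -17/30  -1/10 ]
[ 17/10   -9/10  -1/10 ]
[   7/5    -4/5   -1/5 ]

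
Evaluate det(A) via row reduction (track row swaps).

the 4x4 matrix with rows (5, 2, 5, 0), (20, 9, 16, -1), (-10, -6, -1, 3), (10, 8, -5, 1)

Forward elimination:
R2 <- R2 - (4)*R1:  [  0   1  -4  -1 ]
R3 <- R3 - (-2)*R1:  [  0  -2   9   3 ]
R4 <- R4 - (2)*R1:  [   0    4  -15    1 ]
R3 <- R3 - (-2)*R2:  [ 0  0  1  1 ]
R4 <- R4 - (4)*R2:  [ 0  0  1  5 ]
R4 <- R4 - (1)*R3:  [ 0  0  0  4 ]
Upper-triangular form:
[ 5  2   5   0 ]
[ 0  1  -4  -1 ]
[ 0  0   1   1 ]
[ 0  0   0   4 ]
det(A) = (-1)^0 * (5) * (1) * (1) * (4) = 20  (0 row swaps -> sign +1)

det(A) = 20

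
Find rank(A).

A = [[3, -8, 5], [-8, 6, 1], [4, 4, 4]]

Row reduction:
R2 <- R2 - (-8/3)*R1:  [     0  -46/3   43/3 ]
R3 <- R3 - (4/3)*R1:  [    0  44/3  -8/3 ]
R3 <- R3 - (-22/23)*R2:  [      0       0  254/23 ]
Row echelon form:
[ 3     -8       5 ]
[ 0  -46/3    43/3 ]
[ 0      0  254/23 ]
Nonzero rows / pivot columns: 3

rank(A) = 3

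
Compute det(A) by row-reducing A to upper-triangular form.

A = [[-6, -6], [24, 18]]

Forward elimination:
R2 <- R2 - (-4)*R1:  [  0  -6 ]
Upper-triangular form:
[ -6  -6 ]
[  0  -6 ]
det(A) = (-1)^0 * (-6) * (-6) = 36  (0 row swaps -> sign +1)

det(A) = 36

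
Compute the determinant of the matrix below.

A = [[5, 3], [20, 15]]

Forward elimination:
R2 <- R2 - (4)*R1:  [ 0  3 ]
Upper-triangular form:
[ 5  3 ]
[ 0  3 ]
det(A) = (-1)^0 * (5) * (3) = 15  (0 row swaps -> sign +1)

det(A) = 15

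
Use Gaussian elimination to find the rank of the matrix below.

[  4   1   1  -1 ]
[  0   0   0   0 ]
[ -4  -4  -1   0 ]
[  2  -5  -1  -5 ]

Row reduction:
R3 <- R3 - (-1)*R1:  [  0  -3   0  -1 ]
R4 <- R4 - (1/2)*R1:  [     0  -11/2   -3/2   -9/2 ]
R2 <-> R3   (pivot in column 2 was zero)
[ 4      1     1    -1 ]
[ 0     -3     0    -1 ]
[ 0      0     0     0 ]
[ 0  -11/2  -3/2  -9/2 ]
R4 <- R4 - (11/6)*R2:  [    0     0  -3/2  -8/3 ]
R3 <-> R4   (pivot in column 3 was zero)
[ 4   1     1    -1 ]
[ 0  -3     0    -1 ]
[ 0   0  -3/2  -8/3 ]
[ 0   0     0     0 ]
Row echelon form:
[ 4   1     1    -1 ]
[ 0  -3     0    -1 ]
[ 0   0  -3/2  -8/3 ]
[ 0   0     0     0 ]
Nonzero rows / pivot columns: 3

rank(A) = 3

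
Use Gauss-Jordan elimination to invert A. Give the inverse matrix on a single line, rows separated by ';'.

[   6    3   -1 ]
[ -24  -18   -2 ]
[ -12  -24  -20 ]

inverse = [13/6 7/12 -1/6; -19/6 -11/12 1/4; 5/2 3/4 -1/4]

Gauss-Jordan on [A | I]:
R1 <- (1/6)*R1:  [    1   1/2  -1/6  |   1/6     0     0 ]
R2 <- R2 - (-24)*R1:  [  0  -6  -6  |   4   1   0 ]
R3 <- R3 - (-12)*R1:  [   0  -18  -22  |    2    0    1 ]
R2 <- (1/-6)*R2:  [    0     1     1  |  -2/3  -1/6     0 ]
R1 <- R1 - (1/2)*R2:  [    1     0  -2/3  |   1/2  1/12     0 ]
R3 <- R3 - (-18)*R2:  [   0    0   -4  |  -10   -3    1 ]
R3 <- (1/-4)*R3:  [    0     0     1  |   5/2   3/4  -1/4 ]
R1 <- R1 - (-2/3)*R3:  [    1     0     0  |  13/6  7/12  -1/6 ]
R2 <- R2 - (1)*R3:  [      0       1       0  |   -19/6  -11/12     1/4 ]
Right block of [I | A^{-1}] is the inverse:
[  13/6    7/12  -1/6 ]
[ -19/6  -11/12   1/4 ]
[   5/2     3/4  -1/4 ]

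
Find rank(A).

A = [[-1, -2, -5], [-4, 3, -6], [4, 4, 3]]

rank(A) = 3

Row reduction:
R2 <- R2 - (4)*R1:  [  0  11  14 ]
R3 <- R3 - (-4)*R1:  [   0   -4  -17 ]
R3 <- R3 - (-4/11)*R2:  [       0        0  -131/11 ]
Row echelon form:
[ -1  -2       -5 ]
[  0  11       14 ]
[  0   0  -131/11 ]
Nonzero rows / pivot columns: 3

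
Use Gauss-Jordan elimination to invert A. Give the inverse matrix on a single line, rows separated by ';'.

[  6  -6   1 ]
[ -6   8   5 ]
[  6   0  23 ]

Gauss-Jordan on [A | I]:
R1 <- (1/6)*R1:  [   1   -1  1/6  |  1/6    0    0 ]
R2 <- R2 - (-6)*R1:  [ 0  2  6  |  1  1  0 ]
R3 <- R3 - (6)*R1:  [  0   6  22  |  -1   0   1 ]
R2 <- (1/2)*R2:  [   0    1    3  |  1/2  1/2    0 ]
R1 <- R1 - (-1)*R2:  [    1     0  19/6  |   2/3   1/2     0 ]
R3 <- R3 - (6)*R2:  [  0   0   4  |  -4  -3   1 ]
R3 <- (1/4)*R3:  [    0     0     1  |    -1  -3/4   1/4 ]
R1 <- R1 - (19/6)*R3:  [      1       0       0  |    23/6    23/8  -19/24 ]
R2 <- R2 - (3)*R3:  [    0     1     0  |   7/2  11/4  -3/4 ]
Right block of [I | A^{-1}] is the inverse:
[ 23/6  23/8  -19/24 ]
[  7/2  11/4    -3/4 ]
[   -1  -3/4     1/4 ]

inverse = [23/6 23/8 -19/24; 7/2 11/4 -3/4; -1 -3/4 1/4]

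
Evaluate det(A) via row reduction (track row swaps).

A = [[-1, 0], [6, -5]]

det(A) = 5

Forward elimination:
R2 <- R2 - (-6)*R1:  [  0  -5 ]
Upper-triangular form:
[ -1   0 ]
[  0  -5 ]
det(A) = (-1)^0 * (-1) * (-5) = 5  (0 row swaps -> sign +1)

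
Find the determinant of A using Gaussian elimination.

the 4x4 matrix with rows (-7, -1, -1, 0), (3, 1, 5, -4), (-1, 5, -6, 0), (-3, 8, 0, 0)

det(A) = 1444

Forward elimination:
R2 <- R2 - (-3/7)*R1:  [    0   4/7  32/7    -4 ]
R3 <- R3 - (1/7)*R1:  [     0   36/7  -41/7      0 ]
R4 <- R4 - (3/7)*R1:  [    0  59/7   3/7     0 ]
R3 <- R3 - (9)*R2:  [   0    0  -47   36 ]
R4 <- R4 - (59/4)*R2:  [   0    0  -67   59 ]
R4 <- R4 - (67/47)*R3:  [      0       0       0  361/47 ]
Upper-triangular form:
[ -7   -1    -1       0 ]
[  0  4/7  32/7      -4 ]
[  0    0   -47      36 ]
[  0    0     0  361/47 ]
det(A) = (-1)^0 * (-7) * (4/7) * (-47) * (361/47) = 1444  (0 row swaps -> sign +1)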